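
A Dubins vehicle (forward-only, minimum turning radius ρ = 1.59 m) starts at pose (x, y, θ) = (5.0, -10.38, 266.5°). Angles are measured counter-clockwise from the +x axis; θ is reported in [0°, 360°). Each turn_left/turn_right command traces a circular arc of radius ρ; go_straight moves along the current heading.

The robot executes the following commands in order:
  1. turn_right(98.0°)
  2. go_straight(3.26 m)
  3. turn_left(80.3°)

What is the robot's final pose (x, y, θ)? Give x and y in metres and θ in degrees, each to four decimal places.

set_pose: (x, y, θ) = (5.0000, -10.3800, 266.5000°), ρ = 1.59
turn_right(98.0°): centre at ρ to the right, rotate −98.0° → (3.0960, -11.8410, 168.5000°)
go_straight(3.26): x += 3.26·cos θ, y += 3.26·sin θ → (-0.0986, -11.1911, 168.5000°)
turn_left(80.3°): centre at ρ to the left, rotate +80.3° → (-1.8980, -12.1742, 248.8000°)

(-1.8980, -12.1742, 248.8000°)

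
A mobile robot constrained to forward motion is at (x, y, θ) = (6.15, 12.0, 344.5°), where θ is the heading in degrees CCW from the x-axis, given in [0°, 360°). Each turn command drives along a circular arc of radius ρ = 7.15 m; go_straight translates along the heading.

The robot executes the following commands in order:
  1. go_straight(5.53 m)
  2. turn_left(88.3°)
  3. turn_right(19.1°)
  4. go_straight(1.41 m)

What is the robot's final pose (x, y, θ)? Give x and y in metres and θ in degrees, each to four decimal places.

set_pose: (x, y, θ) = (6.1500, 12.0000, 344.5000°), ρ = 7.15
go_straight(5.53): x += 5.53·cos θ, y += 5.53·sin θ → (11.4789, 10.5222, 344.5000°)
turn_left(88.3°): centre at ρ to the left, rotate +88.3° → (20.2199, 15.2978, 432.8000° ≡ 72.8000°)
turn_right(19.1°): centre at ρ to the right, rotate −19.1° → (21.2877, 17.4164, 53.7000°)
go_straight(1.41): x += 1.41·cos θ, y += 1.41·sin θ → (22.1225, 18.5528, 53.7000°)

(22.1225, 18.5528, 53.7000°)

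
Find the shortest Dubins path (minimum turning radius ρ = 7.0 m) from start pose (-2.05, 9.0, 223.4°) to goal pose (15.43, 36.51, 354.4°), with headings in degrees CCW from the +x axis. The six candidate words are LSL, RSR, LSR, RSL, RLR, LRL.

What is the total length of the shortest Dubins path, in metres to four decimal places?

Let ψ = atan2(Δy, Δx) = atan2(27.51, 17.48) = 57.5679° be the start→goal bearing.
Normalize: d = |goal − start| / ρ = 32.593719/7.0 = 4.656246, α = (θ_start − ψ) mod 360° = 165.8321° = 2.894316 rad, β = (θ_goal − ψ) mod 360° = 296.8321° = 5.180697 rad.
Common terms: sin α = 0.244764, cos α = -0.969583, sin β = -0.892333, cos β = 0.451377, cos(α−β) = -0.656059, d² = 21.680622. Work in radians in the unit-radius frame; every candidate has L = ρ·(t + p + q).
LSL: p² = 2 + d² − 2cos(α−β) + 2d(sin α − sin β) = 35.581950; p = √p² = 5.965061; φ = atan2(cos β − cos α, d + sin α − sin β) = 0.240526 rad; t = (φ − α) mod 2π = 3.629396 rad, q = (β − φ) mod 2π = 4.940171 rad → L = 7.0·(3.629396 + 5.965061 + 4.940171) = 7.0·14.534627 = 101.742392 m
RSR: p² = 2 + d² − 2cos(α−β) + 2d(sin β − sin α) = 14.403531; p = √p² = 3.795198; φ = atan2(cos α − cos β, d − sin α + sin β) = -0.383760 rad; t = (α − φ) mod 2π = 3.278076 rad, q = (φ − β) mod 2π = 0.718728 rad → L = 7.0·(3.278076 + 3.795198 + 0.718728) = 7.0·7.792002 = 54.544017 m
LSR: p² = d² − 2 + 2cos(α−β) + 2d(sin α + sin β) = 12.338026; p = √p² = 3.512553; φ = atan2(−cos α − cos β, d + sin α + sin β) − atan2(−2, p) = 0.646163 rad; t = (φ − α) mod 2π = 4.035033 rad, q = (φ − β) mod 2π = 1.748651 rad → L = 7.0·(4.035033 + 3.512553 + 1.748651) = 7.0·9.296236 = 65.073655 m
RSL: p² = d² − 2 + 2cos(α−β) − 2d(sin α + sin β) = 24.398983; p = √p² = 4.939533; φ = atan2(cos α + cos β, d − sin α − sin β) − atan2(2, p) = -0.482116 rad; t = (α − φ) mod 2π = 3.376432 rad, q = (β − φ) mod 2π = 5.662813 rad → L = 7.0·(3.376432 + 4.939533 + 5.662813) = 7.0·13.978777 = 97.851440 m
RLR: c = (6 − d² + 2cos(α−β) + 2d(sin α − sin β))/8 = -0.800441; p = 2π − arccos c = 3.784358 rad; φ = atan2(cos α − cos β, d − sin α + sin β) = -0.383760 rad; t = (α − φ + p/2) mod 2π = 5.170255 rad, q = (α − β − t + p) mod 2π = 2.610907 rad → L = 7.0·(5.170255 + 3.784358 + 2.610907) = 7.0·11.565520 = 80.958638 m
LRL: c = (6 − d² + 2cos(α−β) − 2d(sin α − sin β))/8 = -3.447744, |c| > 1 → infeasible
Shortest: RSR with L = 54.544017 m ≈ 54.5440 m

54.5440 m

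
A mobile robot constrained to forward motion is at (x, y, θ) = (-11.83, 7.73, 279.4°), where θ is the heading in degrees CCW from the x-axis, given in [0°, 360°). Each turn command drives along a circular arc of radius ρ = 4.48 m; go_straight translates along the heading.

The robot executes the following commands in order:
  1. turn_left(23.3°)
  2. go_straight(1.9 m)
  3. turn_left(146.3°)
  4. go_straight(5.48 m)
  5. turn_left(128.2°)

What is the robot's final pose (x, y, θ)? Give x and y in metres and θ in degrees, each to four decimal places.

set_pose: (x, y, θ) = (-11.8300, 7.7300, 279.4000°), ρ = 4.48
turn_left(23.3°): centre at ρ to the left, rotate +23.3° → (-11.1801, 6.0414, 302.7000°)
go_straight(1.9): x += 1.9·cos θ, y += 1.9·sin θ → (-10.1537, 4.4426, 302.7000°)
turn_left(146.3°): centre at ρ to the left, rotate +146.3° → (-1.9044, 6.7846, 449.0000° ≡ 89.0000°)
go_straight(5.48): x += 5.48·cos θ, y += 5.48·sin θ → (-1.8087, 12.2638, 89.0000°)
turn_left(128.2°): centre at ρ to the left, rotate +128.2° → (-8.9967, 15.9104, 217.2000°)

(-8.9967, 15.9104, 217.2000°)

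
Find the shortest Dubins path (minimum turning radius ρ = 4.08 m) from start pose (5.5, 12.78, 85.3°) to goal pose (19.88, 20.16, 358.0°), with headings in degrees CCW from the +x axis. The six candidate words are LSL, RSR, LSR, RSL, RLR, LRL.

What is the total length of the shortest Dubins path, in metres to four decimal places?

17.0185 m

Let ψ = atan2(Δy, Δx) = atan2(7.38, 14.38) = 27.1675° be the start→goal bearing.
Normalize: d = |goal − start| / ρ = 16.163193/4.08 = 3.961567, α = (θ_start − ψ) mod 360° = 58.1325° = 1.014604 rad, β = (θ_goal − ψ) mod 360° = 330.8325° = 5.774117 rad.
Common terms: sin α = 0.849272, cos α = 0.527956, sin β = -0.487364, cos β = 0.873199, cos(α−β) = 0.047106, d² = 15.694012. Work in radians in the unit-radius frame; every candidate has L = ρ·(t + p + q).
LSL: p² = 2 + d² − 2cos(α−β) + 2d(sin α − sin β) = 28.190141; p = √p² = 5.309439; φ = atan2(cos β − cos α, d + sin α − sin β) = 0.065070 rad; t = (φ − α) mod 2π = 5.333652 rad, q = (β − φ) mod 2π = 5.709047 rad → L = 4.08·(5.333652 + 5.309439 + 5.709047) = 4.08·16.352137 = 66.716719 m
RSR: p² = 2 + d² − 2cos(α−β) + 2d(sin β − sin α) = 7.009457; p = √p² = 2.647538; φ = atan2(cos α − cos β, d − sin α + sin β) = -0.130774 rad; t = (α − φ) mod 2π = 1.145378 rad, q = (φ − β) mod 2π = 0.378295 rad → L = 4.08·(1.145378 + 2.647538 + 0.378295) = 4.08·4.171210 = 17.018538 m
LSR: p² = d² − 2 + 2cos(α−β) + 2d(sin α + sin β) = 16.655666; p = √p² = 4.081135; φ = atan2(−cos α − cos β, d + sin α + sin β) − atan2(−2, p) = 0.142263 rad; t = (φ − α) mod 2π = 5.410845 rad, q = (φ − β) mod 2π = 0.651332 rad → L = 4.08·(5.410845 + 4.081135 + 0.651332) = 4.08·10.143312 = 41.384714 m
RSL: p² = d² − 2 + 2cos(α−β) − 2d(sin α + sin β) = 10.920783; p = √p² = 3.304661; φ = atan2(cos α + cos β, d − sin α − sin β) − atan2(2, p) = -0.173037 rad; t = (α − φ) mod 2π = 1.187641 rad, q = (β − φ) mod 2π = 5.947153 rad → L = 4.08·(1.187641 + 3.304661 + 5.947153) = 4.08·10.439455 = 42.592975 m
RLR: c = (6 − d² + 2cos(α−β) + 2d(sin α − sin β))/8 = 0.123818; p = 2π − arccos c = 4.836525 rad; φ = atan2(cos α − cos β, d − sin α + sin β) = -0.130774 rad; t = (α − φ + p/2) mod 2π = 3.563641 rad, q = (α − β − t + p) mod 2π = 2.796557 rad → L = 4.08·(3.563641 + 4.836525 + 2.796557) = 4.08·11.196723 = 45.682631 m
LRL: c = (6 − d² + 2cos(α−β) − 2d(sin α − sin β))/8 = -2.523768, |c| > 1 → infeasible
Shortest: RSR with L = 17.018538 m ≈ 17.0185 m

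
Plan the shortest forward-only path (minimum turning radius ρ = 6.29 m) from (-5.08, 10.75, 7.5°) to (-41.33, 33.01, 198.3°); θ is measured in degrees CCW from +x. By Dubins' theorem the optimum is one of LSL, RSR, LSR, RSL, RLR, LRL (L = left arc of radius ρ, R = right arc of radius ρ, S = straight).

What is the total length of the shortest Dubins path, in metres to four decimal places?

55.8778 m

Let ψ = atan2(Δy, Δx) = atan2(22.26, -36.25) = 148.4472° be the start→goal bearing.
Normalize: d = |goal − start| / ρ = 42.539042/6.29 = 6.762964, α = (θ_start − ψ) mod 360° = 219.0528° = 3.823192 rad, β = (θ_goal − ψ) mod 360° = 49.8528° = 0.870095 rad.
Common terms: sin α = -0.630036, cos α = -0.776566, sin β = 0.764390, cos β = 0.644754, cos(α−β) = -0.982287, d² = 45.737679. Work in radians in the unit-radius frame; every candidate has L = ρ·(t + p + q).
LSL: p² = 2 + d² − 2cos(α−β) + 2d(sin α − sin β) = 30.841339; p = √p² = 5.553498; φ = atan2(cos β − cos α, d + sin α − sin β) = 0.258812 rad; t = (φ − α) mod 2π = 2.718805 rad, q = (β − φ) mod 2π = 0.611283 rad → L = 6.29·(2.718805 + 5.553498 + 0.611283) = 6.29·8.883586 = 55.877757 m
RSR: p² = 2 + d² − 2cos(α−β) + 2d(sin β − sin α) = 68.563167; p = √p² = 8.280288; φ = atan2(cos α − cos β, d − sin α + sin β) = -0.172505 rad; t = (α − φ) mod 2π = 3.995698 rad, q = (φ − β) mod 2π = 5.240585 rad → L = 6.29·(3.995698 + 8.280288 + 5.240585) = 6.29·17.516570 = 110.179227 m
LSR: p² = d² − 2 + 2cos(α−β) + 2d(sin α + sin β) = 43.590370; p = √p² = 6.602300; φ = atan2(−cos α − cos β, d + sin α + sin β) − atan2(−2, p) = 0.313246 rad; t = (φ − α) mod 2π = 2.773239 rad, q = (φ − β) mod 2π = 5.726336 rad → L = 6.29·(2.773239 + 6.602300 + 5.726336) = 6.29·15.101875 = 94.990796 m
RSL: p² = d² − 2 + 2cos(α−β) − 2d(sin α + sin β) = 39.955839; p = √p² = 6.321063; φ = atan2(cos α + cos β, d − sin α − sin β) − atan2(2, p) = -0.326319 rad; t = (α − φ) mod 2π = 4.149511 rad, q = (β − φ) mod 2π = 1.196414 rad → L = 6.29·(4.149511 + 6.321063 + 1.196414) = 6.29·11.666989 = 73.385360 m
RLR: c = (6 − d² + 2cos(α−β) + 2d(sin α − sin β))/8 = -7.570396, |c| > 1 → infeasible
LRL: c = (6 − d² + 2cos(α−β) − 2d(sin α − sin β))/8 = -2.855167, |c| > 1 → infeasible
Shortest: LSL with L = 55.877757 m ≈ 55.8778 m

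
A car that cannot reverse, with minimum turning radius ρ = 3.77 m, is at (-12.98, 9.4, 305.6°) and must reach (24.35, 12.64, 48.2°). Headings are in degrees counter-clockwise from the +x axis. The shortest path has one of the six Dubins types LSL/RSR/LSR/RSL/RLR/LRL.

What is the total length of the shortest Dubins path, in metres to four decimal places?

38.4058 m

Let ψ = atan2(Δy, Δx) = atan2(3.24, 37.33) = 4.9605° be the start→goal bearing.
Normalize: d = |goal − start| / ρ = 37.470342/3.77 = 9.939083, α = (θ_start − ψ) mod 360° = 300.6395° = 5.247150 rad, β = (θ_goal − ψ) mod 360° = 43.2395° = 0.754672 rad.
Common terms: sin α = -0.860391, cos α = 0.509635, sin β = 0.685050, cos β = 0.728496, cos(α−β) = -0.218143, d² = 98.785364. Work in radians in the unit-radius frame; every candidate has L = ρ·(t + p + q).
LSL: p² = 2 + d² − 2cos(α−β) + 2d(sin α − sin β) = 70.501129; p = √p² = 8.396495; φ = atan2(cos β − cos α, d + sin α − sin β) = 0.026069 rad; t = (φ − α) mod 2π = 1.062104 rad, q = (β − φ) mod 2π = 0.728603 rad → L = 3.77·(1.062104 + 8.396495 + 0.728603) = 3.77·10.187203 = 38.405755 m
RSR: p² = 2 + d² − 2cos(α−β) + 2d(sin β − sin α) = 131.942172; p = √p² = 11.486608; φ = atan2(cos α − cos β, d − sin α + sin β) = -0.019055 rad; t = (α − φ) mod 2π = 5.266204 rad, q = (φ − β) mod 2π = 5.509458 rad → L = 3.77·(5.266204 + 11.486608 + 5.509458) = 3.77·22.262271 = 83.928762 m
LSR: p² = d² − 2 + 2cos(α−β) + 2d(sin α + sin β) = 92.863626; p = √p² = 9.636578; φ = atan2(−cos α − cos β, d + sin α + sin β) − atan2(−2, p) = 0.078502 rad; t = (φ − α) mod 2π = 1.114537 rad, q = (φ − β) mod 2π = 5.607015 rad → L = 3.77·(1.114537 + 9.636578 + 5.607015) = 3.77·16.358129 = 61.670147 m
RSL: p² = d² − 2 + 2cos(α−β) − 2d(sin α + sin β) = 99.834529; p = √p² = 9.991723; φ = atan2(cos α + cos β, d − sin α − sin β) − atan2(2, p) = -0.075748 rad; t = (α − φ) mod 2π = 5.322898 rad, q = (β − φ) mod 2π = 0.830421 rad → L = 3.77·(5.322898 + 9.991723 + 0.830421) = 3.77·16.145042 = 60.866807 m
RLR: c = (6 − d² + 2cos(α−β) + 2d(sin α − sin β))/8 = -15.492772, |c| > 1 → infeasible
LRL: c = (6 − d² + 2cos(α−β) − 2d(sin α − sin β))/8 = -7.812641, |c| > 1 → infeasible
Shortest: LSL with L = 38.405755 m ≈ 38.4058 m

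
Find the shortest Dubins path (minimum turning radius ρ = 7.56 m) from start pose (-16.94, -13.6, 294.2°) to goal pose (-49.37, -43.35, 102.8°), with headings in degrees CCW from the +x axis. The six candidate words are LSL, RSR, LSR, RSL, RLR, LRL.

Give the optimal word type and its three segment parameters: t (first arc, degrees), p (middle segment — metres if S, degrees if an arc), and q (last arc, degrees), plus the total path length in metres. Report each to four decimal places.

Let ψ = atan2(Δy, Δx) = atan2(-29.75, -32.43) = -137.4680° be the start→goal bearing.
Normalize: d = |goal − start| / ρ = 44.008720/7.56 = 5.821259, α = (θ_start − ψ) mod 360° = 71.6680° = 1.250842 rad, β = (θ_goal − ψ) mod 360° = 240.2680° = 4.193467 rad.
Common terms: sin α = 0.949250, cos α = 0.314523, sin β = -0.868354, cos β = -0.495944, cos(α−β) = -0.980271, d² = 33.887059. Work in radians in the unit-radius frame; every candidate has L = ρ·(t + p + q).
LSL: p² = 2 + d² − 2cos(α−β) + 2d(sin α − sin β) = 59.009090; p = √p² = 7.681737; φ = atan2(cos β − cos α, d + sin α − sin β) = -0.105703 rad; t = (φ − α) mod 2π = 4.926641 rad, q = (β − φ) mod 2π = 4.299169 rad → L = 7.56·(4.926641 + 7.681737 + 4.299169) = 7.56·16.907548 = 127.821062 m
RSR: p² = 2 + d² − 2cos(α−β) + 2d(sin β − sin α) = 16.686112; p = √p² = 4.084864; φ = atan2(cos α − cos β, d − sin α + sin β) = 0.199733 rad; t = (α − φ) mod 2π = 1.051109 rad, q = (φ − β) mod 2π = 2.289451 rad → L = 7.56·(1.051109 + 4.084864 + 2.289451) = 7.56·7.425424 = 56.136206 m
LSR: p² = d² − 2 + 2cos(α−β) + 2d(sin α + sin β) = 30.868343; p = √p² = 5.555929; φ = atan2(−cos α − cos β, d + sin α + sin β) − atan2(−2, p) = 0.376263 rad; t = (φ − α) mod 2π = 5.408606 rad, q = (φ − β) mod 2π = 2.465981 rad → L = 7.56·(5.408606 + 5.555929 + 2.465981) = 7.56·13.430516 = 101.534698 m
RSL: p² = d² − 2 + 2cos(α−β) − 2d(sin α + sin β) = 28.984690; p = √p² = 5.383743; φ = atan2(cos α + cos β, d − sin α − sin β) − atan2(2, p) = -0.387283 rad; t = (α − φ) mod 2π = 1.638125 rad, q = (β − φ) mod 2π = 4.580750 rad → L = 7.56·(1.638125 + 5.383743 + 4.580750) = 7.56·11.602617 = 87.715787 m
RLR: c = (6 − d² + 2cos(α−β) + 2d(sin α − sin β))/8 = -1.085764, |c| > 1 → infeasible
LRL: c = (6 − d² + 2cos(α−β) − 2d(sin α − sin β))/8 = -6.376136, |c| > 1 → infeasible
Shortest: RSR with L = 56.136206 m ≈ 56.1362 m
Convert RSR to answer units (arcs ×180/π): t = 1.051109·180/π = 60.2241°, p = ρ·p = 7.56·4.084864 = 30.8816 m, q = 2.289451·180/π = 131.1759°, L = 56.1362 m.

RSR: t = 60.2241°, p = 30.8816 m, q = 131.1759°, L = 56.1362 m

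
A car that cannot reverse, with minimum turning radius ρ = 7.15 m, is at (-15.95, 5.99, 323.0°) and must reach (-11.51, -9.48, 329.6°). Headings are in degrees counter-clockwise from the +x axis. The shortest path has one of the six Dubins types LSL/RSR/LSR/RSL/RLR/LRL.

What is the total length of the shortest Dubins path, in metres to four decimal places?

Let ψ = atan2(Δy, Δx) = atan2(-15.47, 4.44) = -73.9861° be the start→goal bearing.
Normalize: d = |goal − start| / ρ = 16.094549/7.15 = 2.250986, α = (θ_start − ψ) mod 360° = 36.9861° = 0.645530 rad, β = (θ_goal − ψ) mod 360° = 43.5861° = 0.760722 rad.
Common terms: sin α = 0.601622, cos α = 0.798781, sin β = 0.689444, cos β = 0.724339, cos(α−β) = 0.993373, d² = 5.066937. Work in radians in the unit-radius frame; every candidate has L = ρ·(t + p + q).
LSL: p² = 2 + d² − 2cos(α−β) + 2d(sin α − sin β) = 4.684817; p = √p² = 2.164444; φ = atan2(cos β − cos α, d + sin α − sin β) = -0.034400 rad; t = (φ − α) mod 2π = 5.603255 rad, q = (β − φ) mod 2π = 0.795122 rad → L = 7.15·(5.603255 + 2.164444 + 0.795122) = 7.15·8.562821 = 61.224169 m
RSR: p² = 2 + d² − 2cos(α−β) + 2d(sin β − sin α) = 5.475566; p = √p² = 2.339993; φ = atan2(cos α − cos β, d − sin α + sin β) = 0.031818 rad; t = (α − φ) mod 2π = 0.613712 rad, q = (φ − β) mod 2π = 5.554282 rad → L = 7.15·(0.613712 + 2.339993 + 5.554282) = 7.15·8.507986 = 60.832103 m
LSR: p² = d² − 2 + 2cos(α−β) + 2d(sin α + sin β) = 10.866027; p = √p² = 3.296366; φ = atan2(−cos α − cos β, d + sin α + sin β) − atan2(−2, p) = 0.139246 rad; t = (φ − α) mod 2π = 5.776901 rad, q = (φ − β) mod 2π = 5.661709 rad → L = 7.15·(5.776901 + 3.296366 + 5.661709) = 7.15·14.734976 = 105.355076 m
RSL: p² = d² − 2 + 2cos(α−β) − 2d(sin α + sin β) = -0.758661 < 0 → infeasible
RLR: c = (6 − d² + 2cos(α−β) + 2d(sin α − sin β))/8 = 0.315554; p = 2π − arccos c = 5.033430 rad; φ = atan2(cos α − cos β, d − sin α + sin β) = 0.031818 rad; t = (α − φ + p/2) mod 2π = 3.130426 rad, q = (α − β − t + p) mod 2π = 1.787812 rad → L = 7.15·(3.130426 + 5.033430 + 1.787812) = 7.15·9.951668 = 71.154423 m
LRL: c = (6 − d² + 2cos(α−β) − 2d(sin α − sin β))/8 = 0.414398; p = 2π − arccos c = 5.139670 rad; φ = atan2(cos β − cos α, d + sin α − sin β) = -0.034400 rad; t = (φ − α + p/2) mod 2π = 1.889905 rad, q = (β − α − t + p) mod 2π = 3.364957 rad → L = 7.15·(1.889905 + 5.139670 + 3.364957) = 7.15·10.394532 = 74.320903 m
Shortest: RSR with L = 60.832103 m ≈ 60.8321 m

60.8321 m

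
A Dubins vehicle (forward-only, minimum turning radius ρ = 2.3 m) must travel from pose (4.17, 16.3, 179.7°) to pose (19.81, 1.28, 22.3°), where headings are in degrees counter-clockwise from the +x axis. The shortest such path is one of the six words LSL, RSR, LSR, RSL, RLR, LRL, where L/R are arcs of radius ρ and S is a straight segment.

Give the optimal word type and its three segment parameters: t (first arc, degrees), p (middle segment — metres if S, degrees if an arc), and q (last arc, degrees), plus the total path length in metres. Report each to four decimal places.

Let ψ = atan2(Δy, Δx) = atan2(-15.02, 15.64) = -43.8415° be the start→goal bearing.
Normalize: d = |goal − start| / ρ = 21.684326/2.3 = 9.427968, α = (θ_start − ψ) mod 360° = 223.5415° = 3.901536 rad, β = (θ_goal − ψ) mod 360° = 66.1415° = 1.154388 rad.
Common terms: sin α = -0.688880, cos α = -0.724875, sin β = 0.914547, cos β = 0.404479, cos(α−β) = -0.923210, d² = 88.886578. Work in radians in the unit-radius frame; every candidate has L = ρ·(t + p + q).
LSL: p² = 2 + d² − 2cos(α−β) + 2d(sin α − sin β) = 62.498870; p = √p² = 7.905623; φ = atan2(cos β − cos α, d + sin α − sin β) = 0.143345 rad; t = (φ − α) mod 2π = 2.524994 rad, q = (β − φ) mod 2π = 1.011043 rad → L = 2.3·(2.524994 + 7.905623 + 1.011043) = 2.3·11.441660 = 26.315817 m
RSR: p² = 2 + d² − 2cos(α−β) + 2d(sin β − sin α) = 122.967128; p = √p² = 11.089054; φ = atan2(cos α − cos β, d − sin α + sin β) = -0.102021 rad; t = (α − φ) mod 2π = 4.003557 rad, q = (φ − β) mod 2π = 5.026777 rad → L = 2.3·(4.003557 + 11.089054 + 5.026777) = 2.3·20.119388 = 46.274592 m
LSR: p² = d² − 2 + 2cos(α−β) + 2d(sin α + sin β) = 89.295324; p = √p² = 9.449620; φ = atan2(−cos α − cos β, d + sin α + sin β) − atan2(−2, p) = 0.241748 rad; t = (φ − α) mod 2π = 2.623397 rad, q = (φ − β) mod 2π = 5.370546 rad → L = 2.3·(2.623397 + 9.449620 + 5.370546) = 2.3·17.443563 = 40.120195 m
RSL: p² = d² − 2 + 2cos(α−β) − 2d(sin α + sin β) = 80.784992; p = √p² = 8.988047; φ = atan2(cos α + cos β, d − sin α − sin β) − atan2(2, p) = -0.253753 rad; t = (α − φ) mod 2π = 4.155289 rad, q = (β − φ) mod 2π = 1.408141 rad → L = 2.3·(4.155289 + 8.988047 + 1.408141) = 2.3·14.551478 = 33.468398 m
RLR: c = (6 − d² + 2cos(α−β) + 2d(sin α − sin β))/8 = -14.370891, |c| > 1 → infeasible
LRL: c = (6 − d² + 2cos(α−β) − 2d(sin α − sin β))/8 = -6.812359, |c| > 1 → infeasible
Shortest: LSL with L = 26.315817 m ≈ 26.3158 m
Convert LSL to answer units (arcs ×180/π): t = 2.524994·180/π = 144.6715°, p = ρ·p = 2.3·7.905623 = 18.1829 m, q = 1.011043·180/π = 57.9285°, L = 26.3158 m.

LSL: t = 144.6715°, p = 18.1829 m, q = 57.9285°, L = 26.3158 m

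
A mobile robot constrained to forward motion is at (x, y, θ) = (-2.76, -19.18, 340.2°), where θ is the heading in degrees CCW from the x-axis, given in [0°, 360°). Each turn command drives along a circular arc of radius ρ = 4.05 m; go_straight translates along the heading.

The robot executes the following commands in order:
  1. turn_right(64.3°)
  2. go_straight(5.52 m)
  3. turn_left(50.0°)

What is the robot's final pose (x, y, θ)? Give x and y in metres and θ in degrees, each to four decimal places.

set_pose: (x, y, θ) = (-2.7600, -19.1800, 340.2000°), ρ = 4.05
turn_right(64.3°): centre at ρ to the right, rotate −64.3° → (-0.1033, -22.5743, 275.9000°)
go_straight(5.52): x += 5.52·cos θ, y += 5.52·sin θ → (0.4641, -28.0650, 275.9000°)
turn_left(50.0°): centre at ρ to the left, rotate +50.0° → (2.2220, -31.0024, 325.9000°)

(2.2220, -31.0024, 325.9000°)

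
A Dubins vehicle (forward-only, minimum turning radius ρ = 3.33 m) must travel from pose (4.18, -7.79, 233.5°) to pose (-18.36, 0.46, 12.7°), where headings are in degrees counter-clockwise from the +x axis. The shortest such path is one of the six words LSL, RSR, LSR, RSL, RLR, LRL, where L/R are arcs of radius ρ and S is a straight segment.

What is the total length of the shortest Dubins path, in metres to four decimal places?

Let ψ = atan2(Δy, Δx) = atan2(8.25, -22.54) = 159.8966° be the start→goal bearing.
Normalize: d = |goal − start| / ρ = 24.002377/3.33 = 7.207921, α = (θ_start − ψ) mod 360° = 73.6034° = 1.284622 rad, β = (θ_goal − ψ) mod 360° = 212.8034° = 3.714121 rad.
Common terms: sin α = 0.959331, cos α = 0.282284, sin β = -0.541759, cos β = -0.840534, cos(α−β) = -0.756995, d² = 51.954125. Work in radians in the unit-radius frame; every candidate has L = ρ·(t + p + q).
LSL: p² = 2 + d² − 2cos(α−β) + 2d(sin α − sin β) = 77.107584; p = √p² = 8.781092; φ = atan2(cos β − cos α, d + sin α − sin β) = -0.128219 rad; t = (φ − α) mod 2π = 4.870344 rad, q = (β − φ) mod 2π = 3.842339 rad → L = 3.33·(4.870344 + 8.781092 + 3.842339) = 3.33·17.493776 = 58.254274 m
RSR: p² = 2 + d² − 2cos(α−β) + 2d(sin β − sin α) = 33.828647; p = √p² = 5.816240; φ = atan2(cos α − cos β, d − sin α + sin β) = 0.194268 rad; t = (α − φ) mod 2π = 1.090354 rad, q = (φ − β) mod 2π = 2.763333 rad → L = 3.33·(1.090354 + 5.816240 + 2.763333) = 3.33·9.669927 = 32.200857 m
LSR: p² = d² − 2 + 2cos(α−β) + 2d(sin α + sin β) = 54.459792; p = √p² = 7.379688; φ = atan2(−cos α − cos β, d + sin α + sin β) − atan2(−2, p) = 0.337735 rad; t = (φ − α) mod 2π = 5.336298 rad, q = (φ − β) mod 2π = 2.906800 rad → L = 3.33·(5.336298 + 7.379688 + 2.906800) = 3.33·15.622785 = 52.023875 m
RSL: p² = d² − 2 + 2cos(α−β) − 2d(sin α + sin β) = 42.420479; p = √p² = 6.513101; φ = atan2(cos α + cos β, d − sin α − sin β) − atan2(2, p) = -0.379961 rad; t = (α − φ) mod 2π = 1.664584 rad, q = (β − φ) mod 2π = 4.094082 rad → L = 3.33·(1.664584 + 6.513101 + 4.094082) = 3.33·12.271766 = 40.864981 m
RLR: c = (6 − d² + 2cos(α−β) + 2d(sin α − sin β))/8 = -3.228581, |c| > 1 → infeasible
LRL: c = (6 − d² + 2cos(α−β) − 2d(sin α − sin β))/8 = -8.638448, |c| > 1 → infeasible
Shortest: RSR with L = 32.200857 m ≈ 32.2009 m

32.2009 m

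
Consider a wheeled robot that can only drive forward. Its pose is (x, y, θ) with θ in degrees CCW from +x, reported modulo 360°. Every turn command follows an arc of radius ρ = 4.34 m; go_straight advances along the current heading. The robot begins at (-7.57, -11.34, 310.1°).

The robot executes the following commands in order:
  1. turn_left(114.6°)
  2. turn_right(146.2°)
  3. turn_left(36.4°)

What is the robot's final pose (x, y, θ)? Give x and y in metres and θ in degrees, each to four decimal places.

(9.1077, -14.0345, 314.9000°)

set_pose: (x, y, θ) = (-7.5700, -11.3400, 310.1000°), ρ = 4.34
turn_left(114.6°): centre at ρ to the left, rotate +114.6° → (-0.3265, -10.3992, 424.7000° ≡ 64.7000°)
turn_right(146.2°): centre at ρ to the right, rotate −146.2° → (7.8895, -11.6125, -81.5000° ≡ 278.5000°)
turn_left(36.4°): centre at ρ to the left, rotate +36.4° → (9.1077, -14.0345, 314.9000°)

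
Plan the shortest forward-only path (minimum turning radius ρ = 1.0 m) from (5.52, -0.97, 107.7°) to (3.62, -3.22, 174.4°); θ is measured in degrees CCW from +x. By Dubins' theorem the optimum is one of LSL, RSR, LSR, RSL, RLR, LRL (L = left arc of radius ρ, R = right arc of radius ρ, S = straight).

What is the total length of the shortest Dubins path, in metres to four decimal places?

7.7500 m

Let ψ = atan2(Δy, Δx) = atan2(-2.25, -1.90) = -130.1792° be the start→goal bearing.
Normalize: d = |goal − start| / ρ = 2.944911/1.0 = 2.944911, α = (θ_start − ψ) mod 360° = 237.8792° = 4.151776 rad, β = (θ_goal − ψ) mod 360° = 304.5792° = 5.315910 rad.
Common terms: sin α = -0.846929, cos α = -0.531706, sin β = -0.823342, cos β = 0.567545, cos(α−β) = 0.395546, d² = 8.672500. Work in radians in the unit-radius frame; every candidate has L = ρ·(t + p + q).
LSL: p² = 2 + d² − 2cos(α−β) + 2d(sin α − sin β) = 9.742485; p = √p² = 3.121295; φ = atan2(cos β − cos α, d + sin α − sin β) = 0.359897 rad; t = (φ − α) mod 2π = 2.491306 rad, q = (β − φ) mod 2π = 4.956014 rad → L = 1.0·(2.491306 + 3.121295 + 4.956014) = 1.0·10.568615 = 10.568615 m
RSR: p² = 2 + d² − 2cos(α−β) + 2d(sin β − sin α) = 10.020333; p = √p² = 3.165491; φ = atan2(cos α − cos β, d − sin α + sin β) = -0.354649 rad; t = (α − φ) mod 2π = 4.506424 rad, q = (φ − β) mod 2π = 0.612626 rad → L = 1.0·(4.506424 + 3.165491 + 0.612626) = 1.0·8.284542 = 8.284542 m
LSR: p² = d² − 2 + 2cos(α−β) + 2d(sin α + sin β) = -2.374010 < 0 → infeasible
RSL: p² = d² − 2 + 2cos(α−β) − 2d(sin α + sin β) = 17.301192; p = √p² = 4.159470; φ = atan2(cos α + cos β, d − sin α − sin β) − atan2(2, p) = -0.440429 rad; t = (α − φ) mod 2π = 4.592205 rad, q = (β − φ) mod 2π = 5.756340 rad → L = 1.0·(4.592205 + 4.159470 + 5.756340) = 1.0·14.508015 = 14.508015 m
RLR: c = (6 − d² + 2cos(α−β) + 2d(sin α − sin β))/8 = -0.252542; p = 2π − arccos c = 4.457083 rad; φ = atan2(cos α − cos β, d − sin α + sin β) = -0.354649 rad; t = (α − φ + p/2) mod 2π = 0.451781 rad, q = (α − β − t + p) mod 2π = 2.841168 rad → L = 1.0·(0.451781 + 4.457083 + 2.841168) = 1.0·7.750031 = 7.750031 m
LRL: c = (6 − d² + 2cos(α−β) − 2d(sin α − sin β))/8 = -0.217811; p = 2π − arccos c = 4.492818 rad; φ = atan2(cos β − cos α, d + sin α − sin β) = 0.359897 rad; t = (φ − α + p/2) mod 2π = 4.737716 rad, q = (β − α − t + p) mod 2π = 0.919237 rad → L = 1.0·(4.737716 + 4.492818 + 0.919237) = 1.0·10.149771 = 10.149771 m
Shortest: RLR with L = 7.750031 m ≈ 7.7500 m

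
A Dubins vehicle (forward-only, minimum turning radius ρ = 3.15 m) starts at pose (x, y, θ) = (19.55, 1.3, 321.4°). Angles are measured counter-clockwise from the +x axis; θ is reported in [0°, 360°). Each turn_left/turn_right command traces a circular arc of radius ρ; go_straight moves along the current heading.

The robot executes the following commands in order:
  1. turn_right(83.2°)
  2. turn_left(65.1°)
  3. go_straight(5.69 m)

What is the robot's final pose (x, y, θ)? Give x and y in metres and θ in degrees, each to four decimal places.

(23.4302, -10.9668, 303.3000°)

set_pose: (x, y, θ) = (19.5500, 1.3000, 321.4000°), ρ = 3.15
turn_right(83.2°): centre at ρ to the right, rotate −83.2° → (20.2619, -2.8217, 238.2000°)
turn_left(65.1°): centre at ρ to the left, rotate +65.1° → (20.3063, -6.2110, 303.3000°)
go_straight(5.69): x += 5.69·cos θ, y += 5.69·sin θ → (23.4302, -10.9668, 303.3000°)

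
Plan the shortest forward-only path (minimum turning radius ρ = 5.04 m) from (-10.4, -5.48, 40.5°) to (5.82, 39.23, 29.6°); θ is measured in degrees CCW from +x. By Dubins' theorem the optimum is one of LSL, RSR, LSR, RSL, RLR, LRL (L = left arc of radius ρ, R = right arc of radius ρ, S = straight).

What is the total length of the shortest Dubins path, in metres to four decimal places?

48.0052 m

Let ψ = atan2(Δy, Δx) = atan2(44.71, 16.22) = 70.0601° be the start→goal bearing.
Normalize: d = |goal − start| / ρ = 47.561250/5.04 = 9.436756, α = (θ_start − ψ) mod 360° = 330.4399° = 5.767264 rad, β = (θ_goal − ψ) mod 360° = 319.5399° = 5.577023 rad.
Common terms: sin α = -0.493337, cos α = 0.869839, sin β = -0.648919, cos β = 0.760858, cos(α−β) = 0.981959, d² = 89.052363. Work in radians in the unit-radius frame; every candidate has L = ρ·(t + p + q).
LSL: p² = 2 + d² − 2cos(α−β) + 2d(sin α − sin β) = 92.024826; p = √p² = 9.592957; φ = atan2(cos β − cos α, d + sin α − sin β) = -0.011361 rad; t = (φ − α) mod 2π = 0.504561 rad, q = (β − φ) mod 2π = 5.588384 rad → L = 5.04·(0.504561 + 9.592957 + 5.588384) = 5.04·15.685901 = 79.056944 m
RSR: p² = 2 + d² − 2cos(α−β) + 2d(sin β − sin α) = 86.152065; p = √p² = 9.281814; φ = atan2(cos α − cos β, d − sin α + sin β) = 0.011742 rad; t = (α − φ) mod 2π = 5.755522 rad, q = (φ − β) mod 2π = 0.717904 rad → L = 5.04·(5.755522 + 9.281814 + 0.717904) = 5.04·15.755240 = 79.406409 m
LSR: p² = d² − 2 + 2cos(α−β) + 2d(sin α + sin β) = 67.457913; p = √p² = 8.213277; φ = atan2(−cos α − cos β, d + sin α + sin β) − atan2(−2, p) = 0.044736 rad; t = (φ − α) mod 2π = 0.560657 rad, q = (φ − β) mod 2π = 0.750898 rad → L = 5.04·(0.560657 + 8.213277 + 0.750898) = 5.04·9.524831 = 48.005151 m
RSL: p² = d² − 2 + 2cos(α−β) − 2d(sin α + sin β) = 110.574647; p = √p² = 10.515448; φ = atan2(cos α + cos β, d − sin α − sin β) − atan2(2, p) = -0.035011 rad; t = (α − φ) mod 2π = 5.802275 rad, q = (β − φ) mod 2π = 5.612034 rad → L = 5.04·(5.802275 + 10.515448 + 5.612034) = 5.04·21.929756 = 110.525972 m
RLR: c = (6 − d² + 2cos(α−β) + 2d(sin α − sin β))/8 = -9.769008, |c| > 1 → infeasible
LRL: c = (6 − d² + 2cos(α−β) − 2d(sin α − sin β))/8 = -10.503103, |c| > 1 → infeasible
Shortest: LSR with L = 48.005151 m ≈ 48.0052 m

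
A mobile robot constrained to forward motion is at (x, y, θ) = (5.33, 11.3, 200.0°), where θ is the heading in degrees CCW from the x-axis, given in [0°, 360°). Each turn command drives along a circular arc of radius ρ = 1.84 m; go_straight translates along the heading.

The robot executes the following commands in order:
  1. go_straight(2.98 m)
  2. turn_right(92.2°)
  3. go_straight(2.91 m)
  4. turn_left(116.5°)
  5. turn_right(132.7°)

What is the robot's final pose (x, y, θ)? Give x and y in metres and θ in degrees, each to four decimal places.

(-6.9025, 16.2379, 91.6000°)

set_pose: (x, y, θ) = (5.3300, 11.3000, 200.0000°), ρ = 1.84
go_straight(2.98): x += 2.98·cos θ, y += 2.98·sin θ → (2.5297, 10.2808, 200.0000°)
turn_right(92.2°): centre at ρ to the right, rotate −92.2° → (0.1485, 11.4473, 107.8000°)
go_straight(2.91): x += 2.91·cos θ, y += 2.91·sin θ → (-0.7411, 14.2180, 107.8000°)
turn_left(116.5°): centre at ρ to the left, rotate +116.5° → (-3.7781, 14.9724, 224.3000°)
turn_right(132.7°): centre at ρ to the right, rotate −132.7° → (-6.9025, 16.2379, 91.6000°)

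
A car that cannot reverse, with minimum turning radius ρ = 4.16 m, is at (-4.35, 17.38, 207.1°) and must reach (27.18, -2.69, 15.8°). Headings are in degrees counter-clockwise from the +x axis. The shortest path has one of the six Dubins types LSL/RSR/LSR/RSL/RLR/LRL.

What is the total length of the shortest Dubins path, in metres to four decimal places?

43.3170 m

Let ψ = atan2(Δy, Δx) = atan2(-20.07, 31.53) = -32.4782° be the start→goal bearing.
Normalize: d = |goal − start| / ρ = 37.375738/4.16 = 8.984552, α = (θ_start − ψ) mod 360° = 239.5782° = 4.181429 rad, β = (θ_goal − ψ) mod 360° = 48.2782° = 0.842614 rad.
Common terms: sin α = -0.862321, cos α = -0.506361, sin β = 0.746386, cos β = 0.665514, cos(α−β) = -0.980615, d² = 80.722182. Work in radians in the unit-radius frame; every candidate has L = ρ·(t + p + q).
LSL: p² = 2 + d² − 2cos(α−β) + 2d(sin α − sin β) = 55.776386; p = √p² = 7.468359; φ = atan2(cos β − cos α, d + sin α − sin β) = 0.157563 rad; t = (φ − α) mod 2π = 2.259319 rad, q = (β − φ) mod 2π = 0.685051 rad → L = 4.16·(2.259319 + 7.468359 + 0.685051) = 4.16·10.412729 = 43.316955 m
RSR: p² = 2 + d² − 2cos(α−β) + 2d(sin β − sin α) = 113.590437; p = √p² = 10.657881; φ = atan2(cos α − cos β, d − sin α + sin β) = -0.110177 rad; t = (α − φ) mod 2π = 4.291606 rad, q = (φ − β) mod 2π = 5.330394 rad → L = 4.16·(4.291606 + 10.657881 + 5.330394) = 4.16·20.279882 = 84.364308 m
LSR: p² = d² − 2 + 2cos(α−β) + 2d(sin α + sin β) = 74.677688; p = √p² = 8.641625; φ = atan2(−cos α − cos β, d + sin α + sin β) − atan2(−2, p) = 0.209490 rad; t = (φ − α) mod 2π = 2.311246 rad, q = (φ − β) mod 2π = 5.650061 rad → L = 4.16·(2.311246 + 8.641625 + 5.650061) = 4.16·16.602932 = 69.068199 m
RSL: p² = d² − 2 + 2cos(α−β) − 2d(sin α + sin β) = 78.844218; p = √p² = 8.879427; φ = atan2(cos α + cos β, d − sin α − sin β) − atan2(2, p) = -0.204056 rad; t = (α − φ) mod 2π = 4.385485 rad, q = (β − φ) mod 2π = 1.046670 rad → L = 4.16·(4.385485 + 8.879427 + 1.046670) = 4.16·14.311582 = 59.536183 m
RLR: c = (6 − d² + 2cos(α−β) + 2d(sin α − sin β))/8 = -13.198805, |c| > 1 → infeasible
LRL: c = (6 − d² + 2cos(α−β) − 2d(sin α − sin β))/8 = -5.972048, |c| > 1 → infeasible
Shortest: LSL with L = 43.316955 m ≈ 43.3170 m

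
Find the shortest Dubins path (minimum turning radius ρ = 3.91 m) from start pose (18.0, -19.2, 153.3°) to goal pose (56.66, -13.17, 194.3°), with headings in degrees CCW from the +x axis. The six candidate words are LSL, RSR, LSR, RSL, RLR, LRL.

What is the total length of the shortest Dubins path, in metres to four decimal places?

Let ψ = atan2(Δy, Δx) = atan2(6.03, 38.66) = 8.8653° be the start→goal bearing.
Normalize: d = |goal − start| / ρ = 39.127439/3.91 = 10.007018, α = (θ_start − ψ) mod 360° = 144.4347° = 2.520861 rad, β = (θ_goal − ψ) mod 360° = 185.4347° = 3.236446 rad.
Common terms: sin α = 0.581630, cos α = -0.813453, sin β = -0.094711, cos β = -0.995505, cos(α−β) = 0.754710, d² = 100.140403. Work in radians in the unit-radius frame; every candidate has L = ρ·(t + p + q).
LSL: p² = 2 + d² − 2cos(α−β) + 2d(sin α − sin β) = 114.167311; p = √p² = 10.684910; φ = atan2(cos β − cos α, d + sin α − sin β) = -0.017039 rad; t = (φ − α) mod 2π = 3.745285 rad, q = (β − φ) mod 2π = 3.253485 rad → L = 3.91·(3.745285 + 10.684910 + 3.253485) = 3.91·17.683681 = 69.143192 m
RSR: p² = 2 + d² − 2cos(α−β) + 2d(sin β − sin α) = 87.094657; p = √p² = 9.332452; φ = atan2(cos α − cos β, d − sin α + sin β) = 0.019509 rad; t = (α − φ) mod 2π = 2.501353 rad, q = (φ − β) mod 2π = 3.066248 rad → L = 3.91·(2.501353 + 9.332452 + 3.066248) = 3.91·14.900052 = 58.259204 m
LSR: p² = d² − 2 + 2cos(α−β) + 2d(sin α + sin β) = 109.395032; p = √p² = 10.459208; φ = atan2(−cos α − cos β, d + sin α + sin β) − atan2(−2, p) = 0.359642 rad; t = (φ − α) mod 2π = 4.121966 rad, q = (φ − β) mod 2π = 3.406381 rad → L = 3.91·(4.121966 + 10.459208 + 3.406381) = 3.91·17.987555 = 70.331339 m
RSL: p² = d² − 2 + 2cos(α−β) − 2d(sin α + sin β) = 89.904613; p = √p² = 9.481804; φ = atan2(cos α + cos β, d − sin α − sin β) − atan2(2, p) = -0.395659 rad; t = (α − φ) mod 2π = 2.916520 rad, q = (β − φ) mod 2π = 3.632105 rad → L = 3.91·(2.916520 + 9.481804 + 3.632105) = 3.91·16.030430 = 62.678982 m
RLR: c = (6 − d² + 2cos(α−β) + 2d(sin α − sin β))/8 = -9.886832, |c| > 1 → infeasible
LRL: c = (6 − d² + 2cos(α−β) − 2d(sin α − sin β))/8 = -13.270914, |c| > 1 → infeasible
Shortest: RSR with L = 58.259204 m ≈ 58.2592 m

58.2592 m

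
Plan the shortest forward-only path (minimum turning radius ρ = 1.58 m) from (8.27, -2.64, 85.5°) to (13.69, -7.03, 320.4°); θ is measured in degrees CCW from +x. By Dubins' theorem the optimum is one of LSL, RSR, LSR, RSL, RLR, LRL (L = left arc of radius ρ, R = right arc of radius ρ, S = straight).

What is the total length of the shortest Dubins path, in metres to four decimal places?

Let ψ = atan2(Δy, Δx) = atan2(-4.39, 5.42) = -39.0062° be the start→goal bearing.
Normalize: d = |goal − start| / ρ = 6.974848/1.58 = 4.414461, α = (θ_start − ψ) mod 360° = 124.5062° = 2.173043 rad, β = (θ_goal − ψ) mod 360° = 359.4062° = 6.272821 rad.
Common terms: sin α = 0.824065, cos α = -0.566495, sin β = -0.010364, cos β = 0.999946, cos(α−β) = -0.575005, d² = 19.487462. Work in radians in the unit-radius frame; every candidate has L = ρ·(t + p + q).
LSL: p² = 2 + d² − 2cos(α−β) + 2d(sin α − sin β) = 30.004577; p = √p² = 5.477643; φ = atan2(cos β − cos α, d + sin α − sin β) = 0.290019 rad; t = (φ − α) mod 2π = 4.400161 rad, q = (β − φ) mod 2π = 5.982803 rad → L = 1.58·(4.400161 + 5.477643 + 5.982803) = 1.58·15.860607 = 25.059759 m
RSR: p² = 2 + d² − 2cos(α−β) + 2d(sin β − sin α) = 15.270368; p = √p² = 3.907732; φ = atan2(cos α − cos β, d − sin α + sin β) = -0.412452 rad; t = (α − φ) mod 2π = 2.585495 rad, q = (φ − β) mod 2π = 5.881097 rad → L = 1.58·(2.585495 + 3.907732 + 5.881097) = 1.58·12.374324 = 19.551432 m
LSR: p² = d² − 2 + 2cos(α−β) + 2d(sin α + sin β) = 23.521556; p = √p² = 4.849903; φ = atan2(−cos α − cos β, d + sin α + sin β) − atan2(−2, p) = 0.308415 rad; t = (φ − α) mod 2π = 4.418557 rad, q = (φ − β) mod 2π = 0.318779 rad → L = 1.58·(4.418557 + 4.849903 + 0.318779) = 1.58·9.587238 = 15.147836 m
RSL: p² = d² − 2 + 2cos(α−β) − 2d(sin α + sin β) = 9.153347; p = √p² = 3.025450; φ = atan2(cos α + cos β, d − sin α − sin β) − atan2(2, p) = -0.464309 rad; t = (α − φ) mod 2π = 2.637352 rad, q = (β − φ) mod 2π = 0.453945 rad → L = 1.58·(2.637352 + 3.025450 + 0.453945) = 1.58·6.116747 = 9.664460 m
RLR: c = (6 − d² + 2cos(α−β) + 2d(sin α − sin β))/8 = -0.908796; p = 2π − arccos c = 3.572000 rad; φ = atan2(cos α − cos β, d − sin α + sin β) = -0.412452 rad; t = (α − φ + p/2) mod 2π = 4.371495 rad, q = (α − β − t + p) mod 2π = 1.383912 rad → L = 1.58·(4.371495 + 3.572000 + 1.383912) = 1.58·9.327406 = 14.737302 m
LRL: c = (6 − d² + 2cos(α−β) − 2d(sin α − sin β))/8 = -2.750572, |c| > 1 → infeasible
Shortest: RSL with L = 9.664460 m ≈ 9.6645 m

9.6645 m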